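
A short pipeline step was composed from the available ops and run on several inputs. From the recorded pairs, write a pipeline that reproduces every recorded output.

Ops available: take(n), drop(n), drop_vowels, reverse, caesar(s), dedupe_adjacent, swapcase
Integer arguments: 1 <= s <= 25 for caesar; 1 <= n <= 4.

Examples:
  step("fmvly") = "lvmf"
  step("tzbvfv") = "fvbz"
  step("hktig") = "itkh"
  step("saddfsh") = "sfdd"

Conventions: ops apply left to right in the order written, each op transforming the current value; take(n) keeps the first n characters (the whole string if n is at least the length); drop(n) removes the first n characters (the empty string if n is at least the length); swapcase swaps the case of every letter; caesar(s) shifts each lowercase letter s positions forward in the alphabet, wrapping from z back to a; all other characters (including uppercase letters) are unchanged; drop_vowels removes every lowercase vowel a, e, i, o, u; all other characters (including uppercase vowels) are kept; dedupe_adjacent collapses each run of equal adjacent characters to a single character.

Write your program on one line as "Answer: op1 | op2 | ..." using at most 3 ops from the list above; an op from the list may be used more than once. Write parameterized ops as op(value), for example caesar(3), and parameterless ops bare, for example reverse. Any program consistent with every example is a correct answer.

reverse | drop(1) | take(4)

Check, running the answer program on each example:
  "fmvly" -> "ylvmf" -> "lvmf" -> "lvmf"
  "tzbvfv" -> "vfvbzt" -> "fvbzt" -> "fvbz"
  "hktig" -> "gitkh" -> "itkh" -> "itkh"
  "saddfsh" -> "hsfddas" -> "sfddas" -> "sfdd"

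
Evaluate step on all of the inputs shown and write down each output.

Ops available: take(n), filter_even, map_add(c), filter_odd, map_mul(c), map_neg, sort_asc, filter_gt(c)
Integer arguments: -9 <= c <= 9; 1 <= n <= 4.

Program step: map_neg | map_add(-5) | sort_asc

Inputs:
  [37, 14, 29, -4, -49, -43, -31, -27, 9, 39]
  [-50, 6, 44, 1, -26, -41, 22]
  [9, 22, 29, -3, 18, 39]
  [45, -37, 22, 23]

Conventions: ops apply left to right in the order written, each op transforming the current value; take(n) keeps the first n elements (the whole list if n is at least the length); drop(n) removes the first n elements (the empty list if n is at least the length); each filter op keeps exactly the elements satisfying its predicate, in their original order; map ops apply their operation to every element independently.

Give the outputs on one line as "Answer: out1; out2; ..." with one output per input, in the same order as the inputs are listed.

Execution, op by op:
  [37, 14, 29, -4, -49, -43, -31, -27, 9, 39] -> [-37, -14, -29, 4, 49, 43, 31, 27, -9, -39] -> [-42, -19, -34, -1, 44, 38, 26, 22, -14, -44] -> [-44, -42, -34, -19, -14, -1, 22, 26, 38, 44]
  [-50, 6, 44, 1, -26, -41, 22] -> [50, -6, -44, -1, 26, 41, -22] -> [45, -11, -49, -6, 21, 36, -27] -> [-49, -27, -11, -6, 21, 36, 45]
  [9, 22, 29, -3, 18, 39] -> [-9, -22, -29, 3, -18, -39] -> [-14, -27, -34, -2, -23, -44] -> [-44, -34, -27, -23, -14, -2]
  [45, -37, 22, 23] -> [-45, 37, -22, -23] -> [-50, 32, -27, -28] -> [-50, -28, -27, 32]

[-44, -42, -34, -19, -14, -1, 22, 26, 38, 44]; [-49, -27, -11, -6, 21, 36, 45]; [-44, -34, -27, -23, -14, -2]; [-50, -28, -27, 32]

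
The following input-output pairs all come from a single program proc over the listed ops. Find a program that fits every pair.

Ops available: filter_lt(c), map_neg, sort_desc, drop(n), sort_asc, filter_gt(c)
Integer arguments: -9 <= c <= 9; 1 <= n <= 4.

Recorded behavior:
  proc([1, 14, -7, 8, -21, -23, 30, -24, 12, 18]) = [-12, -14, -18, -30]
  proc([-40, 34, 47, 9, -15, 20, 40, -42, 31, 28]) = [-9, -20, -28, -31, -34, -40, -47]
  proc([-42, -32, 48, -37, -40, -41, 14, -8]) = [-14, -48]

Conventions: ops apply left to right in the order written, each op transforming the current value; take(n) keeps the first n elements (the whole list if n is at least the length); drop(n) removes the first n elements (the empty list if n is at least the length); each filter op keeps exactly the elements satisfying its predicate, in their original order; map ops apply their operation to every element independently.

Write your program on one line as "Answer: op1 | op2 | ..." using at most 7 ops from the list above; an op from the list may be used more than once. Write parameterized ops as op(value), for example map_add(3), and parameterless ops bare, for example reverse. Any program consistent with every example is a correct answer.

sort_asc | sort_desc | filter_gt(3) | filter_gt(8) | sort_asc | map_neg

Check, running the answer program on each example:
  [1, 14, -7, 8, -21, -23, 30, -24, 12, 18] -> [-24, -23, -21, -7, 1, 8, 12, 14, 18, 30] -> [30, 18, 14, 12, 8, 1, -7, -21, -23, -24] -> [30, 18, 14, 12, 8] -> [30, 18, 14, 12] -> [12, 14, 18, 30] -> [-12, -14, -18, -30]
  [-40, 34, 47, 9, -15, 20, 40, -42, 31, 28] -> [-42, -40, -15, 9, 20, 28, 31, 34, 40, 47] -> [47, 40, 34, 31, 28, 20, 9, -15, -40, -42] -> [47, 40, 34, 31, 28, 20, 9] -> [47, 40, 34, 31, 28, 20, 9] -> [9, 20, 28, 31, 34, 40, 47] -> [-9, -20, -28, -31, -34, -40, -47]
  [-42, -32, 48, -37, -40, -41, 14, -8] -> [-42, -41, -40, -37, -32, -8, 14, 48] -> [48, 14, -8, -32, -37, -40, -41, -42] -> [48, 14] -> [48, 14] -> [14, 48] -> [-14, -48]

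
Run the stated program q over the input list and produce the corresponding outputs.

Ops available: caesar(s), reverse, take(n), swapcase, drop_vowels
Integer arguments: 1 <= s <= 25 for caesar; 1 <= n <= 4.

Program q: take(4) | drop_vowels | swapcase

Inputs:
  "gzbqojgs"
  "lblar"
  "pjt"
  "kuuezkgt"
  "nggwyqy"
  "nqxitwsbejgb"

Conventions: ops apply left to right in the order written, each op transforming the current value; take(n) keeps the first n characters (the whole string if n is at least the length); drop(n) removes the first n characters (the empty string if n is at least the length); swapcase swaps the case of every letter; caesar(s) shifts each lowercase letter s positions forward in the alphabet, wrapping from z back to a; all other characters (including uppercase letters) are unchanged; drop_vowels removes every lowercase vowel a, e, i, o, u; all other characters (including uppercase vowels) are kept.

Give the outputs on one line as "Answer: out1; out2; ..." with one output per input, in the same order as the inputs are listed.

"GZBQ"; "LBL"; "PJT"; "K"; "NGGW"; "NQX"

Execution, op by op:
  "gzbqojgs" -> "gzbq" -> "gzbq" -> "GZBQ"
  "lblar" -> "lbla" -> "lbl" -> "LBL"
  "pjt" -> "pjt" -> "pjt" -> "PJT"
  "kuuezkgt" -> "kuue" -> "k" -> "K"
  "nggwyqy" -> "nggw" -> "nggw" -> "NGGW"
  "nqxitwsbejgb" -> "nqxi" -> "nqx" -> "NQX"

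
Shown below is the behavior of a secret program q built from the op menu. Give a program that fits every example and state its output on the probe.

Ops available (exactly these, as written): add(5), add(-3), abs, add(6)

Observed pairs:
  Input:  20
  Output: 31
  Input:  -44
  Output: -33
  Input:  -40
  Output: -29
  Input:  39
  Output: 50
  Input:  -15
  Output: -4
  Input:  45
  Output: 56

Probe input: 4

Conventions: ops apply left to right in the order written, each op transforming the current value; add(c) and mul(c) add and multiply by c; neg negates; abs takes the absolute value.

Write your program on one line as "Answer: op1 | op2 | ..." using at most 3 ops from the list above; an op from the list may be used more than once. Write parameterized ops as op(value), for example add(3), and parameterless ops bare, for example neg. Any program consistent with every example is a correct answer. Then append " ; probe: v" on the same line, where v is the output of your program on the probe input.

add(6) | add(5) ; probe: 15

Check, running the answer program on each example:
  20 -> 26 -> 31
  -44 -> -38 -> -33
  -40 -> -34 -> -29
  39 -> 45 -> 50
  -15 -> -9 -> -4
  45 -> 51 -> 56
  probe: 4 -> 10 -> 15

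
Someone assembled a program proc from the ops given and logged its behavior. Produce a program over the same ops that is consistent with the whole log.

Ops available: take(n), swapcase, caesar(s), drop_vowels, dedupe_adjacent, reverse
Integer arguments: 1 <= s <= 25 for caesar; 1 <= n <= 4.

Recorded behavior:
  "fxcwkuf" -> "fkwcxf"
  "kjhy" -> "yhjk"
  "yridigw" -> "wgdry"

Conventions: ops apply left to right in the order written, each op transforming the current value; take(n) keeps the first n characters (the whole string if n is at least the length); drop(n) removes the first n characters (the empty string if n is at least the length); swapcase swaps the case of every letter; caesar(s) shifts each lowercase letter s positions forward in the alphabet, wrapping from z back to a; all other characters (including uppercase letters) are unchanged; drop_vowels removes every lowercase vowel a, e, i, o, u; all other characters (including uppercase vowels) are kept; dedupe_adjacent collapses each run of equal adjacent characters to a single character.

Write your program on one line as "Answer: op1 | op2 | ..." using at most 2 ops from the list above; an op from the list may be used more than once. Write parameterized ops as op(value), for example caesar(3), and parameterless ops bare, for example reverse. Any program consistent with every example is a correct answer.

drop_vowels | reverse

Check, running the answer program on each example:
  "fxcwkuf" -> "fxcwkf" -> "fkwcxf"
  "kjhy" -> "kjhy" -> "yhjk"
  "yridigw" -> "yrdgw" -> "wgdry"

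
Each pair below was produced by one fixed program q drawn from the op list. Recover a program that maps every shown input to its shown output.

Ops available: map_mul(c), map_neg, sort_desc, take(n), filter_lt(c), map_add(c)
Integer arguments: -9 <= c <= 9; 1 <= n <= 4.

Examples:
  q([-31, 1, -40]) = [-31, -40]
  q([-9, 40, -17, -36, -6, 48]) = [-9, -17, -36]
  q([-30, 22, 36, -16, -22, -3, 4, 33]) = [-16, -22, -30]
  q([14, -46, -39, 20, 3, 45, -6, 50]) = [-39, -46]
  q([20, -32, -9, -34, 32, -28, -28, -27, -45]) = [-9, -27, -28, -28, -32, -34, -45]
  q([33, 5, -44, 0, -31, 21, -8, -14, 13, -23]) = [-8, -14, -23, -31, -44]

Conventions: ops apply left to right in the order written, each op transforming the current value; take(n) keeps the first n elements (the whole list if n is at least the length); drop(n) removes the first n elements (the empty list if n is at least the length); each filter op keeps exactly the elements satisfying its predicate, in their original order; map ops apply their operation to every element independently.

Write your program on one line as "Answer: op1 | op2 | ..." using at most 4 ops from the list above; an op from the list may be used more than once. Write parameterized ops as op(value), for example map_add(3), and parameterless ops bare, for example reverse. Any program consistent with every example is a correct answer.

sort_desc | filter_lt(2) | filter_lt(-6)

Check, running the answer program on each example:
  [-31, 1, -40] -> [1, -31, -40] -> [1, -31, -40] -> [-31, -40]
  [-9, 40, -17, -36, -6, 48] -> [48, 40, -6, -9, -17, -36] -> [-6, -9, -17, -36] -> [-9, -17, -36]
  [-30, 22, 36, -16, -22, -3, 4, 33] -> [36, 33, 22, 4, -3, -16, -22, -30] -> [-3, -16, -22, -30] -> [-16, -22, -30]
  [14, -46, -39, 20, 3, 45, -6, 50] -> [50, 45, 20, 14, 3, -6, -39, -46] -> [-6, -39, -46] -> [-39, -46]
  [20, -32, -9, -34, 32, -28, -28, -27, -45] -> [32, 20, -9, -27, -28, -28, -32, -34, -45] -> [-9, -27, -28, -28, -32, -34, -45] -> [-9, -27, -28, -28, -32, -34, -45]
  [33, 5, -44, 0, -31, 21, -8, -14, 13, -23] -> [33, 21, 13, 5, 0, -8, -14, -23, -31, -44] -> [0, -8, -14, -23, -31, -44] -> [-8, -14, -23, -31, -44]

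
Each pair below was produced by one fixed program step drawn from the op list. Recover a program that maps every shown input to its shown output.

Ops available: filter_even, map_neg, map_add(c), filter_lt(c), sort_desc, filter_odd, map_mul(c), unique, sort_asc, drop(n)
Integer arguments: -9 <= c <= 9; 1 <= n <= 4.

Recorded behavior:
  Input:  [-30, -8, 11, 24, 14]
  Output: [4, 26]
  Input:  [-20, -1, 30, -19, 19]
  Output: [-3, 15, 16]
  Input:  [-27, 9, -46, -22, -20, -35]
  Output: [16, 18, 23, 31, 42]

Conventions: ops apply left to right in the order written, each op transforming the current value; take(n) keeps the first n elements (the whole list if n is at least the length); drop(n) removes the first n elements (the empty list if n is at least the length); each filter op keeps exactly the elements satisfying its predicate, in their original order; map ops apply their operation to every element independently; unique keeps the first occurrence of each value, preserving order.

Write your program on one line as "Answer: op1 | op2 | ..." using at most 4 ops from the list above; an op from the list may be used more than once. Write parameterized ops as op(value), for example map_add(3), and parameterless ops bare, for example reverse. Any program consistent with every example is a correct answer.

filter_lt(8) | sort_desc | map_neg | map_add(-4)

Check, running the answer program on each example:
  [-30, -8, 11, 24, 14] -> [-30, -8] -> [-8, -30] -> [8, 30] -> [4, 26]
  [-20, -1, 30, -19, 19] -> [-20, -1, -19] -> [-1, -19, -20] -> [1, 19, 20] -> [-3, 15, 16]
  [-27, 9, -46, -22, -20, -35] -> [-27, -46, -22, -20, -35] -> [-20, -22, -27, -35, -46] -> [20, 22, 27, 35, 46] -> [16, 18, 23, 31, 42]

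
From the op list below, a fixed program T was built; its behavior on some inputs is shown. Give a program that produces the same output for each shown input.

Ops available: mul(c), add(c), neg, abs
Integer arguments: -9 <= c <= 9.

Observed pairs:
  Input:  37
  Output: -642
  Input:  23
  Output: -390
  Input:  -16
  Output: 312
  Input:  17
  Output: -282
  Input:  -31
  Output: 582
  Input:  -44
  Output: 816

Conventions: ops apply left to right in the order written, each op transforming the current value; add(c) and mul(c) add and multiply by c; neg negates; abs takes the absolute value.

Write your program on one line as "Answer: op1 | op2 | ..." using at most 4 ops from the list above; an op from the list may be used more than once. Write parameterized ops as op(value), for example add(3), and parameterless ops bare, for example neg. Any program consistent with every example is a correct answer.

mul(-6) | add(8) | neg | mul(-3)

Check, running the answer program on each example:
  37 -> -222 -> -214 -> 214 -> -642
  23 -> -138 -> -130 -> 130 -> -390
  -16 -> 96 -> 104 -> -104 -> 312
  17 -> -102 -> -94 -> 94 -> -282
  -31 -> 186 -> 194 -> -194 -> 582
  -44 -> 264 -> 272 -> -272 -> 816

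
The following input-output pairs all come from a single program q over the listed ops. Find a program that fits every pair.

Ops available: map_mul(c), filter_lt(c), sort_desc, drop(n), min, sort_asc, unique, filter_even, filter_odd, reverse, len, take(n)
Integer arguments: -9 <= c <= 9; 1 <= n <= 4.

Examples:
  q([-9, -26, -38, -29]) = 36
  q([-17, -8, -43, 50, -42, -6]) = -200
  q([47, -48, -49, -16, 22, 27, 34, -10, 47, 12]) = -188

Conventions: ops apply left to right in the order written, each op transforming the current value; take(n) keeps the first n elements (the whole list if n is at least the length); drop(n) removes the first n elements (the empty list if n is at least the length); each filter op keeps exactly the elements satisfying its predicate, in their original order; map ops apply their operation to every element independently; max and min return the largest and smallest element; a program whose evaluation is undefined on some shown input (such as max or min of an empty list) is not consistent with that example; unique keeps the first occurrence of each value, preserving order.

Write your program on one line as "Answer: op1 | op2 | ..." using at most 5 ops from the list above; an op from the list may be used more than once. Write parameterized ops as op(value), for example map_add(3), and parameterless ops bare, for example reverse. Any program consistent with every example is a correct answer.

reverse | sort_desc | map_mul(-4) | min

Check, running the answer program on each example:
  [-9, -26, -38, -29] -> [-29, -38, -26, -9] -> [-9, -26, -29, -38] -> [36, 104, 116, 152] -> 36
  [-17, -8, -43, 50, -42, -6] -> [-6, -42, 50, -43, -8, -17] -> [50, -6, -8, -17, -42, -43] -> [-200, 24, 32, 68, 168, 172] -> -200
  [47, -48, -49, -16, 22, 27, 34, -10, 47, 12] -> [12, 47, -10, 34, 27, 22, -16, -49, -48, 47] -> [47, 47, 34, 27, 22, 12, -10, -16, -48, -49] -> [-188, -188, -136, -108, -88, -48, 40, 64, 192, 196] -> -188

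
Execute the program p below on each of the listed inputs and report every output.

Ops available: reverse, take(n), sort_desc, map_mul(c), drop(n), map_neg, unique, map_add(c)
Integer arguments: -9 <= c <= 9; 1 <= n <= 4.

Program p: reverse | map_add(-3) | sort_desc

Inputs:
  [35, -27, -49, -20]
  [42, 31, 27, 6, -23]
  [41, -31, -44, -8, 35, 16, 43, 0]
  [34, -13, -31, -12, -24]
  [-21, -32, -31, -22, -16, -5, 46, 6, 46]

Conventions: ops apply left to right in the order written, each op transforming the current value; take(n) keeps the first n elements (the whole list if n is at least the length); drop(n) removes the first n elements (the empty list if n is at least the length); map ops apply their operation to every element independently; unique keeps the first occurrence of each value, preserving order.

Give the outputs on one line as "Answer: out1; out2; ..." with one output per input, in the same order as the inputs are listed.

[32, -23, -30, -52]; [39, 28, 24, 3, -26]; [40, 38, 32, 13, -3, -11, -34, -47]; [31, -15, -16, -27, -34]; [43, 43, 3, -8, -19, -24, -25, -34, -35]

Execution, op by op:
  [35, -27, -49, -20] -> [-20, -49, -27, 35] -> [-23, -52, -30, 32] -> [32, -23, -30, -52]
  [42, 31, 27, 6, -23] -> [-23, 6, 27, 31, 42] -> [-26, 3, 24, 28, 39] -> [39, 28, 24, 3, -26]
  [41, -31, -44, -8, 35, 16, 43, 0] -> [0, 43, 16, 35, -8, -44, -31, 41] -> [-3, 40, 13, 32, -11, -47, -34, 38] -> [40, 38, 32, 13, -3, -11, -34, -47]
  [34, -13, -31, -12, -24] -> [-24, -12, -31, -13, 34] -> [-27, -15, -34, -16, 31] -> [31, -15, -16, -27, -34]
  [-21, -32, -31, -22, -16, -5, 46, 6, 46] -> [46, 6, 46, -5, -16, -22, -31, -32, -21] -> [43, 3, 43, -8, -19, -25, -34, -35, -24] -> [43, 43, 3, -8, -19, -24, -25, -34, -35]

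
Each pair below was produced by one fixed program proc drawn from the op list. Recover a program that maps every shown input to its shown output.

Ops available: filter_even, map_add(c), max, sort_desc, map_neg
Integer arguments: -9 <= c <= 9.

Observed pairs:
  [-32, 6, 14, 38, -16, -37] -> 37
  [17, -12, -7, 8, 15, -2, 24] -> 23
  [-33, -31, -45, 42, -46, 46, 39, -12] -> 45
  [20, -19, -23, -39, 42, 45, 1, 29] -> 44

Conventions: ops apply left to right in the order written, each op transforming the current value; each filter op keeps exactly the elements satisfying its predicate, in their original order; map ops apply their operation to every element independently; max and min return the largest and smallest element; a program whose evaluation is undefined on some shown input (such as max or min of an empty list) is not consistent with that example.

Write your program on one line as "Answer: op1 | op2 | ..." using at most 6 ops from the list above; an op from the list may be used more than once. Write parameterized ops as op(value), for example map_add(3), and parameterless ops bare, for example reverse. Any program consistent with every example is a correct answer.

map_neg | map_add(9) | map_add(-8) | map_neg | max

Check, running the answer program on each example:
  [-32, 6, 14, 38, -16, -37] -> [32, -6, -14, -38, 16, 37] -> [41, 3, -5, -29, 25, 46] -> [33, -5, -13, -37, 17, 38] -> [-33, 5, 13, 37, -17, -38] -> 37
  [17, -12, -7, 8, 15, -2, 24] -> [-17, 12, 7, -8, -15, 2, -24] -> [-8, 21, 16, 1, -6, 11, -15] -> [-16, 13, 8, -7, -14, 3, -23] -> [16, -13, -8, 7, 14, -3, 23] -> 23
  [-33, -31, -45, 42, -46, 46, 39, -12] -> [33, 31, 45, -42, 46, -46, -39, 12] -> [42, 40, 54, -33, 55, -37, -30, 21] -> [34, 32, 46, -41, 47, -45, -38, 13] -> [-34, -32, -46, 41, -47, 45, 38, -13] -> 45
  [20, -19, -23, -39, 42, 45, 1, 29] -> [-20, 19, 23, 39, -42, -45, -1, -29] -> [-11, 28, 32, 48, -33, -36, 8, -20] -> [-19, 20, 24, 40, -41, -44, 0, -28] -> [19, -20, -24, -40, 41, 44, 0, 28] -> 44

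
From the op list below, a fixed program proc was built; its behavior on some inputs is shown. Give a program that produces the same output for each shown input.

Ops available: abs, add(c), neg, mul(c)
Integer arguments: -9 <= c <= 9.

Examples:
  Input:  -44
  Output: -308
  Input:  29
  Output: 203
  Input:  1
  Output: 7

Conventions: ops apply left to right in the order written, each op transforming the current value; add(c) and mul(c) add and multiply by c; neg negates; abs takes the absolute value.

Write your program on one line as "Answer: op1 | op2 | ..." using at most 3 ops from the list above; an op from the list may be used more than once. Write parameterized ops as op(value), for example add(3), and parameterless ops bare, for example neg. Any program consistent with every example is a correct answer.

mul(-7) | mul(-1)

Check, running the answer program on each example:
  -44 -> 308 -> -308
  29 -> -203 -> 203
  1 -> -7 -> 7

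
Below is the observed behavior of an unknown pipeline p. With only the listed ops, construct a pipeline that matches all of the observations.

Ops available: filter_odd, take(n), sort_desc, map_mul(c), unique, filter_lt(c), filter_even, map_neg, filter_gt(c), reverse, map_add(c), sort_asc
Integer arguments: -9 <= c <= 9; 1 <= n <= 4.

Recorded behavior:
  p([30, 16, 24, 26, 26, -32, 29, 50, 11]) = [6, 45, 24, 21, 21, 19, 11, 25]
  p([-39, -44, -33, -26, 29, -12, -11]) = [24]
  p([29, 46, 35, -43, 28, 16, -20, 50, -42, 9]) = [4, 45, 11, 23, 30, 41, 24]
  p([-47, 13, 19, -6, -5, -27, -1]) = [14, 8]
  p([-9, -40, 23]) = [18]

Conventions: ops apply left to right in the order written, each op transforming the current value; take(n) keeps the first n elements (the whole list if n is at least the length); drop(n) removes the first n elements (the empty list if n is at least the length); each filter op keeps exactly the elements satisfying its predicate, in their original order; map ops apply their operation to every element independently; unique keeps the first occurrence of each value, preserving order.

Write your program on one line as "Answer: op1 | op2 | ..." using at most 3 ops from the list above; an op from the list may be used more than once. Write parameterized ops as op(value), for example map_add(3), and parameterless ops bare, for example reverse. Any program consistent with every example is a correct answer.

reverse | filter_gt(-1) | map_add(-5)

Check, running the answer program on each example:
  [30, 16, 24, 26, 26, -32, 29, 50, 11] -> [11, 50, 29, -32, 26, 26, 24, 16, 30] -> [11, 50, 29, 26, 26, 24, 16, 30] -> [6, 45, 24, 21, 21, 19, 11, 25]
  [-39, -44, -33, -26, 29, -12, -11] -> [-11, -12, 29, -26, -33, -44, -39] -> [29] -> [24]
  [29, 46, 35, -43, 28, 16, -20, 50, -42, 9] -> [9, -42, 50, -20, 16, 28, -43, 35, 46, 29] -> [9, 50, 16, 28, 35, 46, 29] -> [4, 45, 11, 23, 30, 41, 24]
  [-47, 13, 19, -6, -5, -27, -1] -> [-1, -27, -5, -6, 19, 13, -47] -> [19, 13] -> [14, 8]
  [-9, -40, 23] -> [23, -40, -9] -> [23] -> [18]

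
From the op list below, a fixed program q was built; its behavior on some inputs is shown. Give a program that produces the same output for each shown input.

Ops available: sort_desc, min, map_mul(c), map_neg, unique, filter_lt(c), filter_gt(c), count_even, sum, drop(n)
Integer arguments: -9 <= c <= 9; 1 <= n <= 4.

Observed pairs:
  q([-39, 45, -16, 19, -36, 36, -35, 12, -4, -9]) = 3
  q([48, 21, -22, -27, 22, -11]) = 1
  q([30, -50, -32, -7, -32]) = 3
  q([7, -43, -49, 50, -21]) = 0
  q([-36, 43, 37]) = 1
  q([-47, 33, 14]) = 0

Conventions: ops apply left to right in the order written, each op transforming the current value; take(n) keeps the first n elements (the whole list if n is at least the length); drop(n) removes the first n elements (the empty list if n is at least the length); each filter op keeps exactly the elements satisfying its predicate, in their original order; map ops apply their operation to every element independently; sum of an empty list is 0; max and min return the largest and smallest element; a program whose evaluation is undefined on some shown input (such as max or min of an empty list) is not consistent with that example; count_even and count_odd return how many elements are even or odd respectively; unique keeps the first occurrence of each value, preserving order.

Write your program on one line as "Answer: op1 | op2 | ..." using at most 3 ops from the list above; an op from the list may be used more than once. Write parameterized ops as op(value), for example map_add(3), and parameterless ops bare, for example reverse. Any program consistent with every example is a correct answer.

filter_lt(6) | sort_desc | count_even

Check, running the answer program on each example:
  [-39, 45, -16, 19, -36, 36, -35, 12, -4, -9] -> [-39, -16, -36, -35, -4, -9] -> [-4, -9, -16, -35, -36, -39] -> 3
  [48, 21, -22, -27, 22, -11] -> [-22, -27, -11] -> [-11, -22, -27] -> 1
  [30, -50, -32, -7, -32] -> [-50, -32, -7, -32] -> [-7, -32, -32, -50] -> 3
  [7, -43, -49, 50, -21] -> [-43, -49, -21] -> [-21, -43, -49] -> 0
  [-36, 43, 37] -> [-36] -> [-36] -> 1
  [-47, 33, 14] -> [-47] -> [-47] -> 0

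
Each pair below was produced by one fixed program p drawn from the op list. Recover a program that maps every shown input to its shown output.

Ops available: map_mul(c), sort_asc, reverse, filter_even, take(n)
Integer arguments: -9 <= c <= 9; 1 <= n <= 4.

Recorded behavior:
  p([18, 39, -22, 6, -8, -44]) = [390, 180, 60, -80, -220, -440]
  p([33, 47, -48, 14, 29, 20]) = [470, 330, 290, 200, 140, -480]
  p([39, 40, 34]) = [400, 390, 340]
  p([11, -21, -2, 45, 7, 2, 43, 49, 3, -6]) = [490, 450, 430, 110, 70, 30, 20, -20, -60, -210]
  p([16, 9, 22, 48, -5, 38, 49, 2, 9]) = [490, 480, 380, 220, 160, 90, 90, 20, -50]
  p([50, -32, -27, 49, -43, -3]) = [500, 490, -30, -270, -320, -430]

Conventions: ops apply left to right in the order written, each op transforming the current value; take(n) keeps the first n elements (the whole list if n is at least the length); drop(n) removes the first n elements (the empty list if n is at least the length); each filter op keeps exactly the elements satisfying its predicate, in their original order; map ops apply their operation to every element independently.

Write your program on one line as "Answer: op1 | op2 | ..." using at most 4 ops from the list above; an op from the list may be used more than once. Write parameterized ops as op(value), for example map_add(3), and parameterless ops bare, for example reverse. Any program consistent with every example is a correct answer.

sort_asc | reverse | map_mul(-2) | map_mul(-5)

Check, running the answer program on each example:
  [18, 39, -22, 6, -8, -44] -> [-44, -22, -8, 6, 18, 39] -> [39, 18, 6, -8, -22, -44] -> [-78, -36, -12, 16, 44, 88] -> [390, 180, 60, -80, -220, -440]
  [33, 47, -48, 14, 29, 20] -> [-48, 14, 20, 29, 33, 47] -> [47, 33, 29, 20, 14, -48] -> [-94, -66, -58, -40, -28, 96] -> [470, 330, 290, 200, 140, -480]
  [39, 40, 34] -> [34, 39, 40] -> [40, 39, 34] -> [-80, -78, -68] -> [400, 390, 340]
  [11, -21, -2, 45, 7, 2, 43, 49, 3, -6] -> [-21, -6, -2, 2, 3, 7, 11, 43, 45, 49] -> [49, 45, 43, 11, 7, 3, 2, -2, -6, -21] -> [-98, -90, -86, -22, -14, -6, -4, 4, 12, 42] -> [490, 450, 430, 110, 70, 30, 20, -20, -60, -210]
  [16, 9, 22, 48, -5, 38, 49, 2, 9] -> [-5, 2, 9, 9, 16, 22, 38, 48, 49] -> [49, 48, 38, 22, 16, 9, 9, 2, -5] -> [-98, -96, -76, -44, -32, -18, -18, -4, 10] -> [490, 480, 380, 220, 160, 90, 90, 20, -50]
  [50, -32, -27, 49, -43, -3] -> [-43, -32, -27, -3, 49, 50] -> [50, 49, -3, -27, -32, -43] -> [-100, -98, 6, 54, 64, 86] -> [500, 490, -30, -270, -320, -430]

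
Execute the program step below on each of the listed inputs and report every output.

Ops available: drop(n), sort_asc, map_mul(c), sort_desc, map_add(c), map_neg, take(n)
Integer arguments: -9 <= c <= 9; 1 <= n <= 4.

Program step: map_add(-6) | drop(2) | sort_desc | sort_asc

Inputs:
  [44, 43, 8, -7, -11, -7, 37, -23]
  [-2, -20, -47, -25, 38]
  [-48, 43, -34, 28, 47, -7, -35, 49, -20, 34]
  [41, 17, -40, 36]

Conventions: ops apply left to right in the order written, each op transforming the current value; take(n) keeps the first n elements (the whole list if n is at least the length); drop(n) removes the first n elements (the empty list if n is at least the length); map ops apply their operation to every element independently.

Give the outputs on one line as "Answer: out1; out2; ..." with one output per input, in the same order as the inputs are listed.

Execution, op by op:
  [44, 43, 8, -7, -11, -7, 37, -23] -> [38, 37, 2, -13, -17, -13, 31, -29] -> [2, -13, -17, -13, 31, -29] -> [31, 2, -13, -13, -17, -29] -> [-29, -17, -13, -13, 2, 31]
  [-2, -20, -47, -25, 38] -> [-8, -26, -53, -31, 32] -> [-53, -31, 32] -> [32, -31, -53] -> [-53, -31, 32]
  [-48, 43, -34, 28, 47, -7, -35, 49, -20, 34] -> [-54, 37, -40, 22, 41, -13, -41, 43, -26, 28] -> [-40, 22, 41, -13, -41, 43, -26, 28] -> [43, 41, 28, 22, -13, -26, -40, -41] -> [-41, -40, -26, -13, 22, 28, 41, 43]
  [41, 17, -40, 36] -> [35, 11, -46, 30] -> [-46, 30] -> [30, -46] -> [-46, 30]

[-29, -17, -13, -13, 2, 31]; [-53, -31, 32]; [-41, -40, -26, -13, 22, 28, 41, 43]; [-46, 30]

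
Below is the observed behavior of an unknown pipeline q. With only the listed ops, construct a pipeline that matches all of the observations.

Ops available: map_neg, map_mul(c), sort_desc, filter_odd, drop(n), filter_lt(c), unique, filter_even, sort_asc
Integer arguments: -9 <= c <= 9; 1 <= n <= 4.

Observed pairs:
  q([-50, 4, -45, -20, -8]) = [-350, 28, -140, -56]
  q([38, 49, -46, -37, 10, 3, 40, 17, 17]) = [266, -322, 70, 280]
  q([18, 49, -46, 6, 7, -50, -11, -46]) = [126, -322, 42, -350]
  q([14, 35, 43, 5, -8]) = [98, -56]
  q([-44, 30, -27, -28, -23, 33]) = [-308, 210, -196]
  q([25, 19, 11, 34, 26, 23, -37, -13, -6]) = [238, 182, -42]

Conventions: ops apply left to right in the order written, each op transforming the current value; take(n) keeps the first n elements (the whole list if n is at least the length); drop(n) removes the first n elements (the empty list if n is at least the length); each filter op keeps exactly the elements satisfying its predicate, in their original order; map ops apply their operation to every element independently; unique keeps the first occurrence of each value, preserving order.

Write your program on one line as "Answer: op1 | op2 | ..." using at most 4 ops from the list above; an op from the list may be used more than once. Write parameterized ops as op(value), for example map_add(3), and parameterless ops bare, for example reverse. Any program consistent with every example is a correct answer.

map_mul(7) | unique | filter_even

Check, running the answer program on each example:
  [-50, 4, -45, -20, -8] -> [-350, 28, -315, -140, -56] -> [-350, 28, -315, -140, -56] -> [-350, 28, -140, -56]
  [38, 49, -46, -37, 10, 3, 40, 17, 17] -> [266, 343, -322, -259, 70, 21, 280, 119, 119] -> [266, 343, -322, -259, 70, 21, 280, 119] -> [266, -322, 70, 280]
  [18, 49, -46, 6, 7, -50, -11, -46] -> [126, 343, -322, 42, 49, -350, -77, -322] -> [126, 343, -322, 42, 49, -350, -77] -> [126, -322, 42, -350]
  [14, 35, 43, 5, -8] -> [98, 245, 301, 35, -56] -> [98, 245, 301, 35, -56] -> [98, -56]
  [-44, 30, -27, -28, -23, 33] -> [-308, 210, -189, -196, -161, 231] -> [-308, 210, -189, -196, -161, 231] -> [-308, 210, -196]
  [25, 19, 11, 34, 26, 23, -37, -13, -6] -> [175, 133, 77, 238, 182, 161, -259, -91, -42] -> [175, 133, 77, 238, 182, 161, -259, -91, -42] -> [238, 182, -42]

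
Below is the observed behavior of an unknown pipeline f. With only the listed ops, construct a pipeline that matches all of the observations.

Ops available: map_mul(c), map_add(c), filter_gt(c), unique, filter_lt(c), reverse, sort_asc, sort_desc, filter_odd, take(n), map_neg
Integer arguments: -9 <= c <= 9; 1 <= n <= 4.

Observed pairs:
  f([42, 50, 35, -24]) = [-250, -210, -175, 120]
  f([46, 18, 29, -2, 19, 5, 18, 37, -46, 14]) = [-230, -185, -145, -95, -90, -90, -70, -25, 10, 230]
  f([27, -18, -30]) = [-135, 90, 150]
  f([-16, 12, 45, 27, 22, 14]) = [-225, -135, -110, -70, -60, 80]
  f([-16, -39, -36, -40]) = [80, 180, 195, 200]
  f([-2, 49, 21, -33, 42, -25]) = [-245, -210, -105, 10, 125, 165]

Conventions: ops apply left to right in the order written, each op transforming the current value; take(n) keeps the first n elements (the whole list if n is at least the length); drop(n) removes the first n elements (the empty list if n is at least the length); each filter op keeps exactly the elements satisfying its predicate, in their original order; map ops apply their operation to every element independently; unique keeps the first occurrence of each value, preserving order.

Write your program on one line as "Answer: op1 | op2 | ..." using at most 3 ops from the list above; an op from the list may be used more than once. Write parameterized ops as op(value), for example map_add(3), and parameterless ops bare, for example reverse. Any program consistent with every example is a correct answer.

map_mul(-5) | sort_desc | sort_asc

Check, running the answer program on each example:
  [42, 50, 35, -24] -> [-210, -250, -175, 120] -> [120, -175, -210, -250] -> [-250, -210, -175, 120]
  [46, 18, 29, -2, 19, 5, 18, 37, -46, 14] -> [-230, -90, -145, 10, -95, -25, -90, -185, 230, -70] -> [230, 10, -25, -70, -90, -90, -95, -145, -185, -230] -> [-230, -185, -145, -95, -90, -90, -70, -25, 10, 230]
  [27, -18, -30] -> [-135, 90, 150] -> [150, 90, -135] -> [-135, 90, 150]
  [-16, 12, 45, 27, 22, 14] -> [80, -60, -225, -135, -110, -70] -> [80, -60, -70, -110, -135, -225] -> [-225, -135, -110, -70, -60, 80]
  [-16, -39, -36, -40] -> [80, 195, 180, 200] -> [200, 195, 180, 80] -> [80, 180, 195, 200]
  [-2, 49, 21, -33, 42, -25] -> [10, -245, -105, 165, -210, 125] -> [165, 125, 10, -105, -210, -245] -> [-245, -210, -105, 10, 125, 165]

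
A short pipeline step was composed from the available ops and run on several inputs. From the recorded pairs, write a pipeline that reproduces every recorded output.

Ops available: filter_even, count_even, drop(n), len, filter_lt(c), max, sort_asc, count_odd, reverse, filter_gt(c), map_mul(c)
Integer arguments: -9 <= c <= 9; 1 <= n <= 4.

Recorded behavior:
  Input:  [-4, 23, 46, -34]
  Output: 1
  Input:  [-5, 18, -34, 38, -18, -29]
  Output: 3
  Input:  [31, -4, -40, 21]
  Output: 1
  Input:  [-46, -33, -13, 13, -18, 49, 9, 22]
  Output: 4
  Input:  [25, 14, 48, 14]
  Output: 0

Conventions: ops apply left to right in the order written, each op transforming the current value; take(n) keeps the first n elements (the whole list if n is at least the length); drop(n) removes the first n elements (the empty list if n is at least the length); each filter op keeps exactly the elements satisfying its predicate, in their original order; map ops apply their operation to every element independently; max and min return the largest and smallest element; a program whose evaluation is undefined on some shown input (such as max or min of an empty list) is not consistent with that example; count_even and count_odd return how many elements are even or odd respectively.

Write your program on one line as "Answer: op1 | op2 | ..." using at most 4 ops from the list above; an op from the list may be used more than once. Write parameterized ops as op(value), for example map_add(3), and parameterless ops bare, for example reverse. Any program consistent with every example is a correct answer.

filter_lt(-5) | reverse | sort_asc | len

Check, running the answer program on each example:
  [-4, 23, 46, -34] -> [-34] -> [-34] -> [-34] -> 1
  [-5, 18, -34, 38, -18, -29] -> [-34, -18, -29] -> [-29, -18, -34] -> [-34, -29, -18] -> 3
  [31, -4, -40, 21] -> [-40] -> [-40] -> [-40] -> 1
  [-46, -33, -13, 13, -18, 49, 9, 22] -> [-46, -33, -13, -18] -> [-18, -13, -33, -46] -> [-46, -33, -18, -13] -> 4
  [25, 14, 48, 14] -> [] -> [] -> [] -> 0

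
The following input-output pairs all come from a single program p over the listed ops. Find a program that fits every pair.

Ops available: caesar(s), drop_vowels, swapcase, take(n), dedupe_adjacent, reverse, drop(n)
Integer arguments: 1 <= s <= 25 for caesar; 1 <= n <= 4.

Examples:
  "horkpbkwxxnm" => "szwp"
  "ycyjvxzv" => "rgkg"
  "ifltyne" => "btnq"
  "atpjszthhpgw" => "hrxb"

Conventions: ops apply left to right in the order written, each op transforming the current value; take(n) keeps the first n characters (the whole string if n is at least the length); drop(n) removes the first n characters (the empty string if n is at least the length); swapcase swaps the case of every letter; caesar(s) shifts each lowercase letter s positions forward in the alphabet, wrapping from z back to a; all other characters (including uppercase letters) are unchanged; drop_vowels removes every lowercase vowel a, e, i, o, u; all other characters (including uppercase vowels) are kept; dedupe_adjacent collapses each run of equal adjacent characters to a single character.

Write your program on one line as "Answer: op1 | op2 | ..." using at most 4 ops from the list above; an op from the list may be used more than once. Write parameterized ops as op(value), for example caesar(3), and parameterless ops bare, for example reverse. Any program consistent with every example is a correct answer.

caesar(8) | drop_vowels | take(4) | reverse

Check, running the answer program on each example:
  "horkpbkwxxnm" -> "pwzsxjseffvu" -> "pwzsxjsffv" -> "pwzs" -> "szwp"
  "ycyjvxzv" -> "gkgrdfhd" -> "gkgrdfhd" -> "gkgr" -> "rgkg"
  "ifltyne" -> "qntbgvm" -> "qntbgvm" -> "qntb" -> "btnq"
  "atpjszthhpgw" -> "ibxrahbppxoe" -> "bxrhbppx" -> "bxrh" -> "hrxb"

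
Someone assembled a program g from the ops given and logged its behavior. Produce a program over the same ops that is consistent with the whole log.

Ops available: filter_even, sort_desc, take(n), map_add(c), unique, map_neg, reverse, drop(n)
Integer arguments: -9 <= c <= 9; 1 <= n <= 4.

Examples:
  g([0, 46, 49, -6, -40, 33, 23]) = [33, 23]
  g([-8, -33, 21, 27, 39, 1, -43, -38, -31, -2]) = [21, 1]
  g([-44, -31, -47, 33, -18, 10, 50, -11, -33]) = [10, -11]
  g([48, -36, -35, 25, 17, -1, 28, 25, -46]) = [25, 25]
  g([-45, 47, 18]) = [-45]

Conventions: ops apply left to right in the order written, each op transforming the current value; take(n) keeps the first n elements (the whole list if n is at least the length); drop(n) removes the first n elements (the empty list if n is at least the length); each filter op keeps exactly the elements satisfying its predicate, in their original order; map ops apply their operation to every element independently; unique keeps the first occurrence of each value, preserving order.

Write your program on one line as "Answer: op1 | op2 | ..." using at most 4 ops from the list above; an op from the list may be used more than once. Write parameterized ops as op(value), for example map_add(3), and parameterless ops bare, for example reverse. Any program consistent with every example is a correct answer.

reverse | sort_desc | drop(2) | take(2)

Check, running the answer program on each example:
  [0, 46, 49, -6, -40, 33, 23] -> [23, 33, -40, -6, 49, 46, 0] -> [49, 46, 33, 23, 0, -6, -40] -> [33, 23, 0, -6, -40] -> [33, 23]
  [-8, -33, 21, 27, 39, 1, -43, -38, -31, -2] -> [-2, -31, -38, -43, 1, 39, 27, 21, -33, -8] -> [39, 27, 21, 1, -2, -8, -31, -33, -38, -43] -> [21, 1, -2, -8, -31, -33, -38, -43] -> [21, 1]
  [-44, -31, -47, 33, -18, 10, 50, -11, -33] -> [-33, -11, 50, 10, -18, 33, -47, -31, -44] -> [50, 33, 10, -11, -18, -31, -33, -44, -47] -> [10, -11, -18, -31, -33, -44, -47] -> [10, -11]
  [48, -36, -35, 25, 17, -1, 28, 25, -46] -> [-46, 25, 28, -1, 17, 25, -35, -36, 48] -> [48, 28, 25, 25, 17, -1, -35, -36, -46] -> [25, 25, 17, -1, -35, -36, -46] -> [25, 25]
  [-45, 47, 18] -> [18, 47, -45] -> [47, 18, -45] -> [-45] -> [-45]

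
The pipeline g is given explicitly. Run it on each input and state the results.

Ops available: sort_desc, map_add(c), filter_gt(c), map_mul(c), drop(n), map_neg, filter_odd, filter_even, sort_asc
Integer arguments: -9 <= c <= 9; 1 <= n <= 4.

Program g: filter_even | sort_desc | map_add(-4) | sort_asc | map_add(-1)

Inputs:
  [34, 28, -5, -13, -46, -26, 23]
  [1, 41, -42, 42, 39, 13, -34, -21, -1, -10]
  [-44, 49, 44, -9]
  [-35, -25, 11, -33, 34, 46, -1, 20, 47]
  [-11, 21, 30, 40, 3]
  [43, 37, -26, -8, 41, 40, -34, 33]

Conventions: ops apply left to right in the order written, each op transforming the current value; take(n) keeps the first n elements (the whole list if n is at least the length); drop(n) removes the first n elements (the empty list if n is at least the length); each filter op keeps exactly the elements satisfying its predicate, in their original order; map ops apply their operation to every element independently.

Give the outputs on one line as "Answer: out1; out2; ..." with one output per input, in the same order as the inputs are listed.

Execution, op by op:
  [34, 28, -5, -13, -46, -26, 23] -> [34, 28, -46, -26] -> [34, 28, -26, -46] -> [30, 24, -30, -50] -> [-50, -30, 24, 30] -> [-51, -31, 23, 29]
  [1, 41, -42, 42, 39, 13, -34, -21, -1, -10] -> [-42, 42, -34, -10] -> [42, -10, -34, -42] -> [38, -14, -38, -46] -> [-46, -38, -14, 38] -> [-47, -39, -15, 37]
  [-44, 49, 44, -9] -> [-44, 44] -> [44, -44] -> [40, -48] -> [-48, 40] -> [-49, 39]
  [-35, -25, 11, -33, 34, 46, -1, 20, 47] -> [34, 46, 20] -> [46, 34, 20] -> [42, 30, 16] -> [16, 30, 42] -> [15, 29, 41]
  [-11, 21, 30, 40, 3] -> [30, 40] -> [40, 30] -> [36, 26] -> [26, 36] -> [25, 35]
  [43, 37, -26, -8, 41, 40, -34, 33] -> [-26, -8, 40, -34] -> [40, -8, -26, -34] -> [36, -12, -30, -38] -> [-38, -30, -12, 36] -> [-39, -31, -13, 35]

[-51, -31, 23, 29]; [-47, -39, -15, 37]; [-49, 39]; [15, 29, 41]; [25, 35]; [-39, -31, -13, 35]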